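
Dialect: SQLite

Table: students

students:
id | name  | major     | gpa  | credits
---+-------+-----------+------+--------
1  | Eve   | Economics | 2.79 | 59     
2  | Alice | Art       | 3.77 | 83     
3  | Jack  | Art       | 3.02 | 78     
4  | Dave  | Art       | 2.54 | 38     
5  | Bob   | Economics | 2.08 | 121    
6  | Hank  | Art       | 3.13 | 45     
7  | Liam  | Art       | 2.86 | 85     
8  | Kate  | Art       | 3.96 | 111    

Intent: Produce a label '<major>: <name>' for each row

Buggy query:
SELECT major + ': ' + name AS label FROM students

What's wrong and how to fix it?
Bug: SQLite uses || for string concatenation; + coerces text to numbers (yielding 0)

Fix: Replace + with || to concatenate text

Corrected query:
SELECT major || ': ' || name AS label FROM students

Result:
label         
--------------
Economics: Eve
Art: Alice    
Art: Jack     
Art: Dave     
Economics: Bob
Art: Hank     
Art: Liam     
Art: Kate     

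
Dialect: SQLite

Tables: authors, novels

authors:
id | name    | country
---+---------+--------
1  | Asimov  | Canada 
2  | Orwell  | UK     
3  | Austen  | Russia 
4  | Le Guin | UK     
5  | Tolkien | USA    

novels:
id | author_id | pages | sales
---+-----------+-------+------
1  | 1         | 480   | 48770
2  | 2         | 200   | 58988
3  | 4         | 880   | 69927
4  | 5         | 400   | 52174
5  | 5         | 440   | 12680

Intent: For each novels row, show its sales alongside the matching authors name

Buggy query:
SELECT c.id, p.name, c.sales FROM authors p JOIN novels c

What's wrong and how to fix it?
Bug: Missing join condition: each novels row is matched to all authors rows instead of just its own

Fix: Specify the join condition linking the foreign key to the parent id

Corrected query:
SELECT c.id, p.name, c.sales FROM authors p JOIN novels c ON c.author_id = p.id

Result:
id | name    | sales
---+---------+------
1  | Asimov  | 48770
2  | Orwell  | 58988
3  | Le Guin | 69927
4  | Tolkien | 52174
5  | Tolkien | 12680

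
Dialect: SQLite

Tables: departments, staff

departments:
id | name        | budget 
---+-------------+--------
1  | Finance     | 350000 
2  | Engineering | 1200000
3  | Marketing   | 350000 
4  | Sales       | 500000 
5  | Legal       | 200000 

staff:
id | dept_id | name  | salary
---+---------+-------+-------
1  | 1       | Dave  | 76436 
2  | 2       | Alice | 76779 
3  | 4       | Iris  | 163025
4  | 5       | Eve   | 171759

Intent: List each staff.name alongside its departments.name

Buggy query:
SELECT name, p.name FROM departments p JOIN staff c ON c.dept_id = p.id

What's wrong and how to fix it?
Bug: Both tables have a 'name' column; the unqualified reference is ambiguous

Fix: Qualify the column with its table alias (c.name)

Corrected query:
SELECT c.name, p.name FROM departments p JOIN staff c ON c.dept_id = p.id

Result:
name  | name       
------+------------
Dave  | Finance    
Alice | Engineering
Iris  | Sales      
Eve   | Legal      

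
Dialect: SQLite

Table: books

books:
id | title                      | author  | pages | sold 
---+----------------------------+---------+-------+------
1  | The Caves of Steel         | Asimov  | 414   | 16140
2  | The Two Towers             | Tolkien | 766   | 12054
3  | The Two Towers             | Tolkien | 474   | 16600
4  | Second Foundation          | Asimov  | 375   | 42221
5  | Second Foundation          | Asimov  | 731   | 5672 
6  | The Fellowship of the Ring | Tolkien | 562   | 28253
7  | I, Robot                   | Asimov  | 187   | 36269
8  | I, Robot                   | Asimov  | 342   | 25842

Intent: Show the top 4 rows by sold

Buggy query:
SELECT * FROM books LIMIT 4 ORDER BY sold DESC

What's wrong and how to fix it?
Bug: ORDER BY cannot follow LIMIT; LIMIT is the final clause

Fix: Swap the clauses: ORDER BY first, then LIMIT

Corrected query:
SELECT * FROM books ORDER BY sold DESC LIMIT 4

Result:
id | title                      | author  | pages | sold 
---+----------------------------+---------+-------+------
4  | Second Foundation          | Asimov  | 375   | 42221
7  | I, Robot                   | Asimov  | 187   | 36269
6  | The Fellowship of the Ring | Tolkien | 562   | 28253
8  | I, Robot                   | Asimov  | 342   | 25842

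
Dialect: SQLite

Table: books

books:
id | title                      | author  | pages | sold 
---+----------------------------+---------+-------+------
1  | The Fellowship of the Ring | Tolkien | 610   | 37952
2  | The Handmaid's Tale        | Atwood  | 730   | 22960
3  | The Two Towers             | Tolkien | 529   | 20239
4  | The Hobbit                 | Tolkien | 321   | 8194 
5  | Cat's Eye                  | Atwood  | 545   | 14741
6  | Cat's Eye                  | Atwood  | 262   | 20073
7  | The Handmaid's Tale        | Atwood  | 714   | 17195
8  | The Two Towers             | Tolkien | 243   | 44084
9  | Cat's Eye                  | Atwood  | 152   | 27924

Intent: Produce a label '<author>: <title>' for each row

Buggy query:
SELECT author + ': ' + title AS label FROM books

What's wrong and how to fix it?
Bug: '+' is numeric addition; on text columns SQLite converts them to 0 instead of concatenating

Fix: Replace + with || to concatenate text

Corrected query:
SELECT author || ': ' || title AS label FROM books

Result:
label                              
-----------------------------------
Tolkien: The Fellowship of the Ring
Atwood: The Handmaid's Tale        
Tolkien: The Two Towers            
Tolkien: The Hobbit                
Atwood: Cat's Eye                  
Atwood: Cat's Eye                  
Atwood: The Handmaid's Tale        
Tolkien: The Two Towers            
Atwood: Cat's Eye                  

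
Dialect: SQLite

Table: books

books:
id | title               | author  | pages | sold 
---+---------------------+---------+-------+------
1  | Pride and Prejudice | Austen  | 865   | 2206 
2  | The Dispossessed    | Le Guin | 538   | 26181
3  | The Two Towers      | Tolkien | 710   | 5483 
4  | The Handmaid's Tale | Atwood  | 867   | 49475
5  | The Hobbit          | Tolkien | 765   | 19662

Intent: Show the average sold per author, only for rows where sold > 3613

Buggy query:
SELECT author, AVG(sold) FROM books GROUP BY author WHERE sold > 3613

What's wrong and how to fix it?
Bug: WHERE cannot follow GROUP BY

Fix: Move the WHERE clause before GROUP BY

Corrected query:
SELECT author, AVG(sold) FROM books WHERE sold > 3613 GROUP BY author

Result:
author  | AVG(sold)
--------+----------
Atwood  | 49475    
Le Guin | 26181    
Tolkien | 12572.5  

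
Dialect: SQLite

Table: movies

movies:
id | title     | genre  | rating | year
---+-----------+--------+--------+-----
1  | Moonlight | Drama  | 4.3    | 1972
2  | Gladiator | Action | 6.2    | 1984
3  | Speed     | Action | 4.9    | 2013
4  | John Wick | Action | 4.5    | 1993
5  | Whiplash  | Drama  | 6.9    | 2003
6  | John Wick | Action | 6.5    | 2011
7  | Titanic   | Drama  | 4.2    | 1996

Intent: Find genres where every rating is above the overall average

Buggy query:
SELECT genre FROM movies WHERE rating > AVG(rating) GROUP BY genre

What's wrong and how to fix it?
Bug: WHERE evaluates per row before aggregation, so AVG() is unavailable

Fix: Compute the overall average in a scalar subquery and compare each group's MIN against it in HAVING

Corrected query:
SELECT genre FROM movies GROUP BY genre HAVING MIN(rating) > (SELECT AVG(rating) FROM movies)

Result:
(no rows)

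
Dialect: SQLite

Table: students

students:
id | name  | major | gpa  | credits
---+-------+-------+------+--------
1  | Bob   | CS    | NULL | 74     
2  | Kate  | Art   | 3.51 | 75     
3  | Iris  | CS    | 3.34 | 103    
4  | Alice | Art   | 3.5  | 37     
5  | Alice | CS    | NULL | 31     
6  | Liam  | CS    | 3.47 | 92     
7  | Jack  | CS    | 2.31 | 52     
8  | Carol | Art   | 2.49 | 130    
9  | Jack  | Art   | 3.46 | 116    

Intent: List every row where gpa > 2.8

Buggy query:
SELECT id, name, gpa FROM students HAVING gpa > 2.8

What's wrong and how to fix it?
Bug: This is a non-aggregate query (no GROUP BY, no aggregates), so in SQLite the HAVING clause is invalid here; a row-level condition belongs in WHERE

Fix: Replace HAVING with WHERE since the condition applies to individual rows

Corrected query:
SELECT id, name, gpa FROM students WHERE gpa > 2.8

Result:
id | name  | gpa 
---+-------+-----
2  | Kate  | 3.51
3  | Iris  | 3.34
4  | Alice | 3.5 
6  | Liam  | 3.47
9  | Jack  | 3.46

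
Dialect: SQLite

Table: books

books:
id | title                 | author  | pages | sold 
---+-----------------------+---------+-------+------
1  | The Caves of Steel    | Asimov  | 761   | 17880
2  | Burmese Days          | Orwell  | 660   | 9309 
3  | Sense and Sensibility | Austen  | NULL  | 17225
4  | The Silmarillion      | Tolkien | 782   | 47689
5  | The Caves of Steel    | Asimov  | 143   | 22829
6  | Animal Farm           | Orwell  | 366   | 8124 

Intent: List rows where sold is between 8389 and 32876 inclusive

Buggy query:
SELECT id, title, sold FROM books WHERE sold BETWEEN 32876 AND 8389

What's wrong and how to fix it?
Bug: BETWEEN expects the lower bound first; with 32876 AND 8389 the range is empty

Fix: Swap the bounds so the smaller value comes first

Corrected query:
SELECT id, title, sold FROM books WHERE sold BETWEEN 8389 AND 32876

Result:
id | title                 | sold 
---+-----------------------+------
1  | The Caves of Steel    | 17880
2  | Burmese Days          | 9309 
3  | Sense and Sensibility | 17225
5  | The Caves of Steel    | 22829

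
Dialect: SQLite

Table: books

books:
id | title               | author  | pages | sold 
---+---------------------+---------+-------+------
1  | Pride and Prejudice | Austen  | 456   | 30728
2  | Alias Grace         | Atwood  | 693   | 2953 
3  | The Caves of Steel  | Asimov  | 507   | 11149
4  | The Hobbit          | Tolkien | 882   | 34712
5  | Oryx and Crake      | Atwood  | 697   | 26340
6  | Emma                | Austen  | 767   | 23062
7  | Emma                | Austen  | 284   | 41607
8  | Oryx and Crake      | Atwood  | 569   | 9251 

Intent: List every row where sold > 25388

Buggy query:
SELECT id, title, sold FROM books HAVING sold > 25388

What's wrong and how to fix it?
Bug: This is a non-aggregate query (no GROUP BY, no aggregates), so in SQLite the HAVING clause is invalid here; a row-level condition belongs in WHERE

Fix: Replace HAVING with WHERE since the condition applies to individual rows

Corrected query:
SELECT id, title, sold FROM books WHERE sold > 25388

Result:
id | title               | sold 
---+---------------------+------
1  | Pride and Prejudice | 30728
4  | The Hobbit          | 34712
5  | Oryx and Crake      | 26340
7  | Emma                | 41607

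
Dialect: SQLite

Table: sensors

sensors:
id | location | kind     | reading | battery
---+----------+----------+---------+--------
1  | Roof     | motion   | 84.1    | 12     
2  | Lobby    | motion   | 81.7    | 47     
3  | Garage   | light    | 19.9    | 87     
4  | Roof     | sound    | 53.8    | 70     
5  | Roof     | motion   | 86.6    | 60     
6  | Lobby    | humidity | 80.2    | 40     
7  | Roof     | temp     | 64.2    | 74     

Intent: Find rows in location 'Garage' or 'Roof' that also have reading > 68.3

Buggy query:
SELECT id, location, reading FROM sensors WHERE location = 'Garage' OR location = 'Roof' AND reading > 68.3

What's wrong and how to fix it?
Bug: Without parentheses, AND is evaluated before OR, so the reading filter only applies to the 'Roof' branch

Fix: Add parentheses around the OR so the AND applies to both alternatives

Corrected query:
SELECT id, location, reading FROM sensors WHERE (location = 'Garage' OR location = 'Roof') AND reading > 68.3

Result:
id | location | reading
---+----------+--------
1  | Roof     | 84.1   
5  | Roof     | 86.6   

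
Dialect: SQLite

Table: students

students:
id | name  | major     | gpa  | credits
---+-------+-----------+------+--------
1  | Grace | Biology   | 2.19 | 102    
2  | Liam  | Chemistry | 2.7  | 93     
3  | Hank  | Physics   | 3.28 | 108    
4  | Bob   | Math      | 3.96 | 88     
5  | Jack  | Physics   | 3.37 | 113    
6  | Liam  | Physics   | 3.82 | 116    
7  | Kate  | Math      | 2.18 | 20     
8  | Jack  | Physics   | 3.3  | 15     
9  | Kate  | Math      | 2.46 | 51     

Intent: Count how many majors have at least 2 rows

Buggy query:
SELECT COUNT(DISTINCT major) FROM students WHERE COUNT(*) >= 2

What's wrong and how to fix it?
Bug: COUNT(*) cannot appear in WHERE; the per-group count doesn't exist yet

Fix: Group first with HAVING COUNT(*) >= 2, then COUNT the resulting groups

Corrected query:
SELECT COUNT(*) FROM (SELECT major FROM students GROUP BY major HAVING COUNT(*) >= 2)

Result:
COUNT(*)
--------
2       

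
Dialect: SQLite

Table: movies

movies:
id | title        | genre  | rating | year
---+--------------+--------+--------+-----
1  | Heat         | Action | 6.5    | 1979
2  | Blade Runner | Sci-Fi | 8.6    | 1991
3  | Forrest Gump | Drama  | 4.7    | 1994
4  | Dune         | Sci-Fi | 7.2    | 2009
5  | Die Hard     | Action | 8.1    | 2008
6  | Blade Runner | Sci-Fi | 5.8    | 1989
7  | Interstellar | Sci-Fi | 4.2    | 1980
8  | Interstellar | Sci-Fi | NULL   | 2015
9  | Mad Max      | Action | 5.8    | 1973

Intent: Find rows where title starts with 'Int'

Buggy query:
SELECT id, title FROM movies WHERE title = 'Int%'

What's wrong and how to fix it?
Bug: '=' compares the literal string including the % character; pattern matching needs LIKE

Fix: Use LIKE for wildcard pattern matching

Corrected query:
SELECT id, title FROM movies WHERE title LIKE 'Int%'

Result:
id | title       
---+-------------
7  | Interstellar
8  | Interstellar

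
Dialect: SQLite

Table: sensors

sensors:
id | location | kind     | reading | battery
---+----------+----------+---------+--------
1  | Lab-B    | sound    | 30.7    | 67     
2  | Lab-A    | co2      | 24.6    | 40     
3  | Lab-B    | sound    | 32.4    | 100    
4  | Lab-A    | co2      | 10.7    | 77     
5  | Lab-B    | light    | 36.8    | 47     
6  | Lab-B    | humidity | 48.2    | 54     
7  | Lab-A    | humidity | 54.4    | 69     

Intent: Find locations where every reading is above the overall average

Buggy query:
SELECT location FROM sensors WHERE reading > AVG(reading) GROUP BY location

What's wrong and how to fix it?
Bug: AVG() is an aggregate; it can't sit directly in WHERE

Fix: Compute the overall average in a scalar subquery and compare each group's MIN against it in HAVING

Corrected query:
SELECT location FROM sensors GROUP BY location HAVING MIN(reading) > (SELECT AVG(reading) FROM sensors)

Result:
(no rows)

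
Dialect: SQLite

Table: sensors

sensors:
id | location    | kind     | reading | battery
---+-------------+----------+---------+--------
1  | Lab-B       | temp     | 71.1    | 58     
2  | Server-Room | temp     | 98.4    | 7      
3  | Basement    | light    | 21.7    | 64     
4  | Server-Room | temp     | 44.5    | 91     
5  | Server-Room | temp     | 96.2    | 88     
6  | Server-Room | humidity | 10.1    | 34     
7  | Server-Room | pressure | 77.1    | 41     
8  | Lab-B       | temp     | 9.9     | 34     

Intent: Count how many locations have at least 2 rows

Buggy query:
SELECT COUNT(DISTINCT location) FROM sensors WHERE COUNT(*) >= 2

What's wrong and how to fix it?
Bug: WHERE filters individual rows, not groups, so a group-level COUNT is invalid there

Fix: Use a subquery that GROUPs and filters with HAVING, then count its rows

Corrected query:
SELECT COUNT(*) FROM (SELECT location FROM sensors GROUP BY location HAVING COUNT(*) >= 2)

Result:
COUNT(*)
--------
2       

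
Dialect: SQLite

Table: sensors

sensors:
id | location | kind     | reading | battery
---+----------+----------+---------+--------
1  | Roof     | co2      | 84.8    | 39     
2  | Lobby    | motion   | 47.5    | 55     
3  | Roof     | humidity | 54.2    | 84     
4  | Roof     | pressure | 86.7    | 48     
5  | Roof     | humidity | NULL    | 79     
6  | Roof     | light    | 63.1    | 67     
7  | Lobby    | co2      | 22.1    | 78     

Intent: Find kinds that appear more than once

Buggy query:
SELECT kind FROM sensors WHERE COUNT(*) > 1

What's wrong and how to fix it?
Bug: WHERE can't reference COUNT(*); aggregates are computed after WHERE

Fix: GROUP BY kind, then filter groups with HAVING COUNT(*) > 1

Corrected query:
SELECT kind FROM sensors GROUP BY kind HAVING COUNT(*) > 1

Result:
kind    
--------
co2     
humidity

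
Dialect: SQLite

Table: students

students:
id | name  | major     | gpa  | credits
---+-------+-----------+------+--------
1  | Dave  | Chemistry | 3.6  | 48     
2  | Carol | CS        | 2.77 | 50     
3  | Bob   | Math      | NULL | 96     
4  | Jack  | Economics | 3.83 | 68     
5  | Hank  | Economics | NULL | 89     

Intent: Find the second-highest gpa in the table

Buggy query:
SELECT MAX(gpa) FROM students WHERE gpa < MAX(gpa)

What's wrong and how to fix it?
Bug: MAX(gpa) on the right of the comparison is an aggregate-in-WHERE error

Fix: Compute the overall MAX in a subquery, then take MAX of rows below it

Corrected query:
SELECT MAX(gpa) FROM students WHERE gpa < (SELECT MAX(gpa) FROM students)

Result:
MAX(gpa)
--------
3.6     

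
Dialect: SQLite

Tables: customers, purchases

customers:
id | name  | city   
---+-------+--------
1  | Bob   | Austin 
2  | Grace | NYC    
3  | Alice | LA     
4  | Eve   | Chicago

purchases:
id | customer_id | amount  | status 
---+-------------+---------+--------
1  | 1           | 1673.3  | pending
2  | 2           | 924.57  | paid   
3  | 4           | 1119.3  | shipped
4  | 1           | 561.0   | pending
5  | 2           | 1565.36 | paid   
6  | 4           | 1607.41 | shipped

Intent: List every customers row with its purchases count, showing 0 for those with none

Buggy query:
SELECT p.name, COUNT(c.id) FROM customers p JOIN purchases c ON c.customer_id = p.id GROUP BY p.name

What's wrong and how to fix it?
Bug: An inner join excludes parents with zero children

Fix: Switch to LEFT JOIN to retain unmatched parent rows

Corrected query:
SELECT p.name, COUNT(c.id) FROM customers p LEFT JOIN purchases c ON c.customer_id = p.id GROUP BY p.name

Result:
name  | COUNT(c.id)
------+------------
Alice | 0          
Bob   | 2          
Eve   | 2          
Grace | 2          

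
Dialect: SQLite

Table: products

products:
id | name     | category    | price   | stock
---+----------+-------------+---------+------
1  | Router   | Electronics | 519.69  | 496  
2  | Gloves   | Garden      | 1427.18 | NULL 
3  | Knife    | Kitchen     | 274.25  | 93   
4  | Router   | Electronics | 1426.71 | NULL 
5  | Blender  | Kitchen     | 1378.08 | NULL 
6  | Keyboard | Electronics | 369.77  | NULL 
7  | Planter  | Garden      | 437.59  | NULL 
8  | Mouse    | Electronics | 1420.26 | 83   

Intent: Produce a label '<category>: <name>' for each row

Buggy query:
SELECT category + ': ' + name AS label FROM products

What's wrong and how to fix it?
Bug: '+' is numeric addition; on text columns SQLite converts them to 0 instead of concatenating

Fix: Use the || operator for string concatenation

Corrected query:
SELECT category || ': ' || name AS label FROM products

Result:
label                
---------------------
Electronics: Router  
Garden: Gloves       
Kitchen: Knife       
Electronics: Router  
Kitchen: Blender     
Electronics: Keyboard
Garden: Planter      
Electronics: Mouse   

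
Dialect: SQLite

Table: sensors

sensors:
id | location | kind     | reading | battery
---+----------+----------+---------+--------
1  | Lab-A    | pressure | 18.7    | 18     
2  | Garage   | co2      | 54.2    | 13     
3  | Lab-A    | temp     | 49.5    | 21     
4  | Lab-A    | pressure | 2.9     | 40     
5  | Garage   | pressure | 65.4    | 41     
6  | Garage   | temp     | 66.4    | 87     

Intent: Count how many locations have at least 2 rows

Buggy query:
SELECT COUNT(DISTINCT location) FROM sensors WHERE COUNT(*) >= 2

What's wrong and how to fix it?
Bug: WHERE filters individual rows, not groups, so a group-level COUNT is invalid there

Fix: Use a subquery that GROUPs and filters with HAVING, then count its rows

Corrected query:
SELECT COUNT(*) FROM (SELECT location FROM sensors GROUP BY location HAVING COUNT(*) >= 2)

Result:
COUNT(*)
--------
2       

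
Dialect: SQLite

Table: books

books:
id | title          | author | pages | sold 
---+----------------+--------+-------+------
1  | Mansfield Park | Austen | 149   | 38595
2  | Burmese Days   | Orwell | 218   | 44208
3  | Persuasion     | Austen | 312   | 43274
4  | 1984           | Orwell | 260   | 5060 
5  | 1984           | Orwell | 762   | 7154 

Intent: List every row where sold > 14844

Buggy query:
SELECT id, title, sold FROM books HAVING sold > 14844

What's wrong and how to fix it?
Bug: HAVING filters the output of aggregation, but this query has no GROUP BY and no aggregate functions, so SQLite rejects it (HAVING clause on a non-aggregate query); the condition here is per row

Fix: Use WHERE for row-level filtering

Corrected query:
SELECT id, title, sold FROM books WHERE sold > 14844

Result:
id | title          | sold 
---+----------------+------
1  | Mansfield Park | 38595
2  | Burmese Days   | 44208
3  | Persuasion     | 43274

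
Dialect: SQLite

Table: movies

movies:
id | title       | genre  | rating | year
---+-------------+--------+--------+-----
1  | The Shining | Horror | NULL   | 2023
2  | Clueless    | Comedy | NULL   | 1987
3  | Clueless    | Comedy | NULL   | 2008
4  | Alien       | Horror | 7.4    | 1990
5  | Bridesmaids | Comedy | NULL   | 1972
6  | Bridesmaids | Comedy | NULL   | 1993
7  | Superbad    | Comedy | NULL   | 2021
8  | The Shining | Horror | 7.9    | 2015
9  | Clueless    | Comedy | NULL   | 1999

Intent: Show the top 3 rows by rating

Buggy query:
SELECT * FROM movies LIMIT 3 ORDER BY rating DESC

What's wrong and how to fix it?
Bug: ORDER BY cannot follow LIMIT; LIMIT is the final clause

Fix: Swap the clauses: ORDER BY first, then LIMIT

Corrected query:
SELECT * FROM movies ORDER BY rating DESC LIMIT 3

Result:
id | title       | genre  | rating | year
---+-------------+--------+--------+-----
8  | The Shining | Horror | 7.9    | 2015
4  | Alien       | Horror | 7.4    | 1990
1  | The Shining | Horror | NULL   | 2023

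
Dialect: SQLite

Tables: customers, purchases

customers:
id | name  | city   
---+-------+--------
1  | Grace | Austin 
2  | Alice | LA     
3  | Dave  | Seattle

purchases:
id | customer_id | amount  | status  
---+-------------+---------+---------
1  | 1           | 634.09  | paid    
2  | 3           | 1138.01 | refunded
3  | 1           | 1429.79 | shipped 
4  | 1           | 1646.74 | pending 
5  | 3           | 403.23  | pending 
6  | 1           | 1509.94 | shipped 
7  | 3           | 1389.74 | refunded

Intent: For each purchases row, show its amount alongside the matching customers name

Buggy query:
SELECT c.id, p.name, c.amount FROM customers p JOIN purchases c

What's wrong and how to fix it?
Bug: JOIN with no ON clause produces a cartesian product; every purchases row pairs with every customers row

Fix: Add ON c.customer_id = p.id to the JOIN

Corrected query:
SELECT c.id, p.name, c.amount FROM customers p JOIN purchases c ON c.customer_id = p.id

Result:
id | name  | amount 
---+-------+--------
1  | Grace | 634.09 
2  | Dave  | 1138.01
3  | Grace | 1429.79
4  | Grace | 1646.74
5  | Dave  | 403.23 
6  | Grace | 1509.94
7  | Dave  | 1389.74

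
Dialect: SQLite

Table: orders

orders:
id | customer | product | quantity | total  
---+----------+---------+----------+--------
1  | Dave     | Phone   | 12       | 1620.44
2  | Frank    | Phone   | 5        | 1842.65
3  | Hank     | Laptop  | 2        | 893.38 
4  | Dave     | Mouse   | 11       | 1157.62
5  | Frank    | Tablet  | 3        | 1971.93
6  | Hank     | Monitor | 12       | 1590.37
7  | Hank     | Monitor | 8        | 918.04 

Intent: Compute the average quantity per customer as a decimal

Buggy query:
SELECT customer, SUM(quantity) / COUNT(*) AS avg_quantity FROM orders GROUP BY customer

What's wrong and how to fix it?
Bug: Both operands are integers, so '/' performs integer division and truncates

Fix: Cast one side to REAL so the division keeps the fractional part

Corrected query:
SELECT customer, SUM(quantity) * 1.0 / COUNT(*) AS avg_quantity FROM orders GROUP BY customer

Result:
customer | avg_quantity
---------+-------------
Dave     | 11.5        
Frank    | 4           
Hank     | 7.333333    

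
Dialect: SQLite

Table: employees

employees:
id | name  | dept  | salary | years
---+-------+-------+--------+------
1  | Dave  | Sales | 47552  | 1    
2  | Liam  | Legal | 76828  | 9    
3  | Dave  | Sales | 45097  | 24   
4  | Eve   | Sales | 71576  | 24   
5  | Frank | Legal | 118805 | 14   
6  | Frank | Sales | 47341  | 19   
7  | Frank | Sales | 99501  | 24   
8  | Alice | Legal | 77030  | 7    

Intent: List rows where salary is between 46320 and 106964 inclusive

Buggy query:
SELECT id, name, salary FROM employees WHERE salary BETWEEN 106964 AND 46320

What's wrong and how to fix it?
Bug: The bounds are reversed; BETWEEN a AND b requires a <= b to match anything

Fix: Write BETWEEN 46320 AND 106964

Corrected query:
SELECT id, name, salary FROM employees WHERE salary BETWEEN 46320 AND 106964

Result:
id | name  | salary
---+-------+-------
1  | Dave  | 47552 
2  | Liam  | 76828 
4  | Eve   | 71576 
6  | Frank | 47341 
7  | Frank | 99501 
8  | Alice | 77030 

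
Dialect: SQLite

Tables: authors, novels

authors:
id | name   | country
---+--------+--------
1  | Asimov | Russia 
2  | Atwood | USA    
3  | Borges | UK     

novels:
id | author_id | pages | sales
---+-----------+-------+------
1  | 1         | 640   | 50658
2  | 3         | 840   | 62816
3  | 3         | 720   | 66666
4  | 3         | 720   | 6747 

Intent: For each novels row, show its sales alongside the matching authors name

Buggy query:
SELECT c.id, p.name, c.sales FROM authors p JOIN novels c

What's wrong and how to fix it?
Bug: JOIN with no ON clause produces a cartesian product; every novels row pairs with every authors row

Fix: Specify the join condition linking the foreign key to the parent id

Corrected query:
SELECT c.id, p.name, c.sales FROM authors p JOIN novels c ON c.author_id = p.id

Result:
id | name   | sales
---+--------+------
1  | Asimov | 50658
2  | Borges | 62816
3  | Borges | 66666
4  | Borges | 6747 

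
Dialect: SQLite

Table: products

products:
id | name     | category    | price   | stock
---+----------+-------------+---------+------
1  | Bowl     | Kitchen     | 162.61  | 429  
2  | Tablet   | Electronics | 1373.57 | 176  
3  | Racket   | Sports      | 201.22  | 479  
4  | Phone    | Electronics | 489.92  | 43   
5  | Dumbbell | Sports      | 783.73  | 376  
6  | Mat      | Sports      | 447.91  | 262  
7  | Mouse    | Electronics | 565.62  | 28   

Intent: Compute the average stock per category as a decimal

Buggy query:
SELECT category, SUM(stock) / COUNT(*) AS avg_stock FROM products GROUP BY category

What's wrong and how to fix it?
Bug: SUM(stock) and COUNT(*) are both integers; the division truncates the fractional part

Fix: Cast one side to REAL so the division keeps the fractional part

Corrected query:
SELECT category, SUM(stock) * 1.0 / COUNT(*) AS avg_stock FROM products GROUP BY category

Result:
category    | avg_stock 
------------+-----------
Electronics | 82.333333 
Kitchen     | 429       
Sports      | 372.333333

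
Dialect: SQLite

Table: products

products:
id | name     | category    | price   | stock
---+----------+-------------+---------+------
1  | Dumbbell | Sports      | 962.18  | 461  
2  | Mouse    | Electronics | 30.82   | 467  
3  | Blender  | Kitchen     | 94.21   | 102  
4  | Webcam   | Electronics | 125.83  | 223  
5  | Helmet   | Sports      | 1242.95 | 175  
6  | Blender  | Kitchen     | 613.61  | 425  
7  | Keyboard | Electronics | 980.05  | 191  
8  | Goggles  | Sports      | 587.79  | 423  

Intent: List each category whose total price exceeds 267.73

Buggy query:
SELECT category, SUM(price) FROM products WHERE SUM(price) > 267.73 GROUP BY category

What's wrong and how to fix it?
Bug: WHERE runs before GROUP BY, so aggregates aren't available there

Fix: Use HAVING (which filters groups after aggregation) instead of WHERE

Corrected query:
SELECT category, SUM(price) FROM products GROUP BY category HAVING SUM(price) > 267.73

Result:
category    | SUM(price)
------------+-----------
Electronics | 1136.7    
Kitchen     | 707.82    
Sports      | 2792.92   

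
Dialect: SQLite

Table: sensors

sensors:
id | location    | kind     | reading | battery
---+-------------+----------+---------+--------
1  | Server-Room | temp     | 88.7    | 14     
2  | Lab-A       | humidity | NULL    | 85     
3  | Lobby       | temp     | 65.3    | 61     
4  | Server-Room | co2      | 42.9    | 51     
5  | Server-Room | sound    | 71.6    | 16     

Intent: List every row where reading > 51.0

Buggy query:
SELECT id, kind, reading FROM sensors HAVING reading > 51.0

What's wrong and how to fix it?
Bug: This is a non-aggregate query (no GROUP BY, no aggregates), so in SQLite the HAVING clause is invalid here; a row-level condition belongs in WHERE

Fix: Replace HAVING with WHERE since the condition applies to individual rows

Corrected query:
SELECT id, kind, reading FROM sensors WHERE reading > 51.0

Result:
id | kind  | reading
---+-------+--------
1  | temp  | 88.7   
3  | temp  | 65.3   
5  | sound | 71.6   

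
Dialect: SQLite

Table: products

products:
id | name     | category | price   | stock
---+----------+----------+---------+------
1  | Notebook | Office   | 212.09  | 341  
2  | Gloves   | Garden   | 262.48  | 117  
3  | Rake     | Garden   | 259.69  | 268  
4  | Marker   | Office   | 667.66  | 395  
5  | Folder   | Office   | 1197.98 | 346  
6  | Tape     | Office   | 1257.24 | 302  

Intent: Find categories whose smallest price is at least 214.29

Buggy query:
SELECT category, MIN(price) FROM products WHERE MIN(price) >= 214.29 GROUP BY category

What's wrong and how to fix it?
Bug: Aggregates like MIN are computed per group after WHERE runs

Fix: Use HAVING for the per-group MIN condition

Corrected query:
SELECT category, MIN(price) FROM products GROUP BY category HAVING MIN(price) >= 214.29

Result:
category | MIN(price)
---------+-----------
Garden   | 259.69    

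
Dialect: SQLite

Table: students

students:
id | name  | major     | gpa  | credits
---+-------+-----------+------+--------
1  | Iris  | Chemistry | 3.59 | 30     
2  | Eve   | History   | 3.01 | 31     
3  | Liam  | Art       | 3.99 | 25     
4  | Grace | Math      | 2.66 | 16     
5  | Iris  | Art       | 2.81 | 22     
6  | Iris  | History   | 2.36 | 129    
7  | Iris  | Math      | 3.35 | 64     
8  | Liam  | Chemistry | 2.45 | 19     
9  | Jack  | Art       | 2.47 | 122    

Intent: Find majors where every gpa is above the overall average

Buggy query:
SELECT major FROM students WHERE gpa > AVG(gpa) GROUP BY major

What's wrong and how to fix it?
Bug: AVG() is an aggregate; it can't sit directly in WHERE

Fix: Use a subquery for AVG and a HAVING MIN(...) filter so the condition holds for every row in the group

Corrected query:
SELECT major FROM students GROUP BY major HAVING MIN(gpa) > (SELECT AVG(gpa) FROM students)

Result:
(no rows)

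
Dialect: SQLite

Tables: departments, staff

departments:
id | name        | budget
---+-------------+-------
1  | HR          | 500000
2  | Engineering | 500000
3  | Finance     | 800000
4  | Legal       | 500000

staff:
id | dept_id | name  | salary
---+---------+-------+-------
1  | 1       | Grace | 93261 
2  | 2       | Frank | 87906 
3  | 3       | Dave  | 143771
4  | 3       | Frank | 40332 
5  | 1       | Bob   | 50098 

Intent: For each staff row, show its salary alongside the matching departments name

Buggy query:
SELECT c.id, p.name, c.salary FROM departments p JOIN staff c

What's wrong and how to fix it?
Bug: JOIN with no ON clause produces a cartesian product; every staff row pairs with every departments row

Fix: Add ON c.dept_id = p.id to the JOIN

Corrected query:
SELECT c.id, p.name, c.salary FROM departments p JOIN staff c ON c.dept_id = p.id

Result:
id | name        | salary
---+-------------+-------
1  | HR          | 93261 
2  | Engineering | 87906 
3  | Finance     | 143771
4  | Finance     | 40332 
5  | HR          | 50098 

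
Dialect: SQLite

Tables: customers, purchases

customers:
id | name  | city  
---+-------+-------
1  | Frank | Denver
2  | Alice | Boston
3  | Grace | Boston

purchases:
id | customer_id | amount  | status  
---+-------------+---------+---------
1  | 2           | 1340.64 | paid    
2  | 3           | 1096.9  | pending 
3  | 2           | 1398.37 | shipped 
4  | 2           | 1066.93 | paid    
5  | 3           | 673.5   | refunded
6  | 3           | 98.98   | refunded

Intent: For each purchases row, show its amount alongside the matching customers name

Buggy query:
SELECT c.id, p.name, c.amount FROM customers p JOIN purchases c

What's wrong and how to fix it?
Bug: Missing join condition: each purchases row is matched to all customers rows instead of just its own

Fix: Specify the join condition linking the foreign key to the parent id

Corrected query:
SELECT c.id, p.name, c.amount FROM customers p JOIN purchases c ON c.customer_id = p.id

Result:
id | name  | amount 
---+-------+--------
1  | Alice | 1340.64
2  | Grace | 1096.9 
3  | Alice | 1398.37
4  | Alice | 1066.93
5  | Grace | 673.5  
6  | Grace | 98.98  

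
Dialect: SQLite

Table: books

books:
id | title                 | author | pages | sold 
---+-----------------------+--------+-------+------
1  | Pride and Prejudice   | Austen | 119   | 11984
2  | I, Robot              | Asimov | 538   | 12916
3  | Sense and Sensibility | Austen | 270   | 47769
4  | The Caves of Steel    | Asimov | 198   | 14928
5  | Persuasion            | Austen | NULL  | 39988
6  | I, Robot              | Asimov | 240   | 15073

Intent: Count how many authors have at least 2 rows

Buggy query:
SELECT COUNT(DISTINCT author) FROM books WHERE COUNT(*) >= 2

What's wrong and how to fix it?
Bug: COUNT(*) cannot appear in WHERE; the per-group count doesn't exist yet

Fix: Group first with HAVING COUNT(*) >= 2, then COUNT the resulting groups

Corrected query:
SELECT COUNT(*) FROM (SELECT author FROM books GROUP BY author HAVING COUNT(*) >= 2)

Result:
COUNT(*)
--------
2       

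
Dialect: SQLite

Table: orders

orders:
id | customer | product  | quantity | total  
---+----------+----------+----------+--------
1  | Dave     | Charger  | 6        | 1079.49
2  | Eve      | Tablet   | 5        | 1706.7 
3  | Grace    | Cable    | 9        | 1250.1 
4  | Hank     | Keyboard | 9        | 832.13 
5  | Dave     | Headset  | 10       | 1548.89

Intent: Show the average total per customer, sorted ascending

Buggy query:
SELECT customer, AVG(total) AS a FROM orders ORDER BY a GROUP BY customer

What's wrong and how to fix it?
Bug: ORDER BY appears before GROUP BY; SQL clause order requires GROUP BY first

Fix: Reorder: SELECT … FROM … GROUP BY … ORDER BY …

Corrected query:
SELECT customer, AVG(total) AS a FROM orders GROUP BY customer ORDER BY a

Result:
customer | a      
---------+--------
Hank     | 832.13 
Grace    | 1250.1 
Dave     | 1314.19
Eve      | 1706.7 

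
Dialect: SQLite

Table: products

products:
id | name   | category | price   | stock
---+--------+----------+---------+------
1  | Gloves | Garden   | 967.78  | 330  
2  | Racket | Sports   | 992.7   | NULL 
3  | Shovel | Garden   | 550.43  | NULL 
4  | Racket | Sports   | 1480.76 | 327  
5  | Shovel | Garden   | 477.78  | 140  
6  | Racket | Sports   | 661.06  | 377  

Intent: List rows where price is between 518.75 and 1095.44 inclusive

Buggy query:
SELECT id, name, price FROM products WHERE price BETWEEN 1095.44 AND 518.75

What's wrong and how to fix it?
Bug: BETWEEN expects the lower bound first; with 1095.44 AND 518.75 the range is empty

Fix: Swap the bounds so the smaller value comes first

Corrected query:
SELECT id, name, price FROM products WHERE price BETWEEN 518.75 AND 1095.44

Result:
id | name   | price 
---+--------+-------
1  | Gloves | 967.78
2  | Racket | 992.7 
3  | Shovel | 550.43
6  | Racket | 661.06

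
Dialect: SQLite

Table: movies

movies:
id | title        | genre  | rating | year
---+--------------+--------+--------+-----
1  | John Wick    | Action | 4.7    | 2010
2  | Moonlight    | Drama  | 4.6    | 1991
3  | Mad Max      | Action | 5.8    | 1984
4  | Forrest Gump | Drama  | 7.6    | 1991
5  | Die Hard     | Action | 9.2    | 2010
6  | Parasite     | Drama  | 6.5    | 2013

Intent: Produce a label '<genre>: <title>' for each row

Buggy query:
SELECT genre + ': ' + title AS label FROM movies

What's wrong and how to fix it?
Bug: '+' is numeric addition; on text columns SQLite converts them to 0 instead of concatenating

Fix: Use the || operator for string concatenation

Corrected query:
SELECT genre || ': ' || title AS label FROM movies

Result:
label              
-------------------
Action: John Wick  
Drama: Moonlight   
Action: Mad Max    
Drama: Forrest Gump
Action: Die Hard   
Drama: Parasite    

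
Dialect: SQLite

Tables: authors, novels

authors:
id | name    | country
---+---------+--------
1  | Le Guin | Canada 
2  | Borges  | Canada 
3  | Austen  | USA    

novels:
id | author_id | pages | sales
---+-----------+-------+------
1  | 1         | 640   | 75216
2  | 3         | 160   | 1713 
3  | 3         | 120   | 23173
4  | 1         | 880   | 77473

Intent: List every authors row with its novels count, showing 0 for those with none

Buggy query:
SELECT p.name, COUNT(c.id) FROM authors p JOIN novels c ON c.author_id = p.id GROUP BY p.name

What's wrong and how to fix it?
Bug: An inner join excludes parents with zero children

Fix: Use LEFT JOIN so parents without children still appear (COUNT(c.id) gives 0)

Corrected query:
SELECT p.name, COUNT(c.id) FROM authors p LEFT JOIN novels c ON c.author_id = p.id GROUP BY p.name

Result:
name    | COUNT(c.id)
--------+------------
Austen  | 2          
Borges  | 0          
Le Guin | 2          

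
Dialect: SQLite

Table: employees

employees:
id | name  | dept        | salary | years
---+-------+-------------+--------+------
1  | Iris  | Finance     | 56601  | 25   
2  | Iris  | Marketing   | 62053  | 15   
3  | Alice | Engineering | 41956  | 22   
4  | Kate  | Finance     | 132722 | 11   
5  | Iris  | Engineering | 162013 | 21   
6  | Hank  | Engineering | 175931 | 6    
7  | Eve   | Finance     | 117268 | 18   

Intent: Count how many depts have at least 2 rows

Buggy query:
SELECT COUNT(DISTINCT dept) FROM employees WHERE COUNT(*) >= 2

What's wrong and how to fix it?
Bug: WHERE filters individual rows, not groups, so a group-level COUNT is invalid there

Fix: Group first with HAVING COUNT(*) >= 2, then COUNT the resulting groups

Corrected query:
SELECT COUNT(*) FROM (SELECT dept FROM employees GROUP BY dept HAVING COUNT(*) >= 2)

Result:
COUNT(*)
--------
2       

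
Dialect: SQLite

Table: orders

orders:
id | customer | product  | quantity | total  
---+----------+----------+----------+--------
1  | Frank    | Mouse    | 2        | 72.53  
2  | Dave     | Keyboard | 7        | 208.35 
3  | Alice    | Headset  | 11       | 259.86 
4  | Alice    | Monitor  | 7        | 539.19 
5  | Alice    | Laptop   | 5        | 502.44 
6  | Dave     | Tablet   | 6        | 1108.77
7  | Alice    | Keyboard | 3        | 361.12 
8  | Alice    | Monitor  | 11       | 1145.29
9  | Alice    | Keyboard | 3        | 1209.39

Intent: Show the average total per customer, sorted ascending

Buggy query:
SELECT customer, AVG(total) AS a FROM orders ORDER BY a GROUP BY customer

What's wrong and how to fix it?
Bug: GROUP BY must precede ORDER BY

Fix: Reorder: SELECT … FROM … GROUP BY … ORDER BY …

Corrected query:
SELECT customer, AVG(total) AS a FROM orders GROUP BY customer ORDER BY a

Result:
customer | a         
---------+-----------
Frank    | 72.53     
Dave     | 658.56    
Alice    | 669.548333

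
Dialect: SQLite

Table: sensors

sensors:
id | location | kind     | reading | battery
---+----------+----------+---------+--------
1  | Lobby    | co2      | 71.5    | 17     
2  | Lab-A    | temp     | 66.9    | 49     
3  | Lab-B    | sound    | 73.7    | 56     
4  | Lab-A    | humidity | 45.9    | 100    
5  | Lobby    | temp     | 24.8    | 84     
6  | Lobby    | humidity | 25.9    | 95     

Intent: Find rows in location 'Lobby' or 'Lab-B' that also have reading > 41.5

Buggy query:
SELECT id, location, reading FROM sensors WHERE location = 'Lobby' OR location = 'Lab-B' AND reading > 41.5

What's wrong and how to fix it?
Bug: AND binds tighter than OR, so this parses as location = 'Lobby' OR (location = 'Lab-B' AND reading > 41.5)

Fix: Group the OR with parentheses (or use IN), then AND the threshold

Corrected query:
SELECT id, location, reading FROM sensors WHERE (location = 'Lobby' OR location = 'Lab-B') AND reading > 41.5

Result:
id | location | reading
---+----------+--------
1  | Lobby    | 71.5   
3  | Lab-B    | 73.7   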